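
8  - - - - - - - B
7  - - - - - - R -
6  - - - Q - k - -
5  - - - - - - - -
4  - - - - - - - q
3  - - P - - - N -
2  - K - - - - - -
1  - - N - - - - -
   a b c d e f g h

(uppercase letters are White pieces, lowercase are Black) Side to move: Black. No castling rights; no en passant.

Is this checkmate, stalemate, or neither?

checkmate

Black to move; black king on f6.
In check: yes, from the white queen on d6.
King squares — e5: attacked by Qd6; f5: attacked by Ng3; g5: attacked by Rg7; e6: attacked by Qd6; g6: attacked by Qd6; e7: attacked by Qd6; f7: attacked by Rg7; g7: attacked by Bh8.
Legal moves for Black: none.
In check with no legal moves → checkmate.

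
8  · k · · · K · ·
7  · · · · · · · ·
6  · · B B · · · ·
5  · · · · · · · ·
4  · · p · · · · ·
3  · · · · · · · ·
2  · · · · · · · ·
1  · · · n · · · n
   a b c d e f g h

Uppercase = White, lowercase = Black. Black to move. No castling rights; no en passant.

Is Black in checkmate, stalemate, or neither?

Black to move; black king on b8.
In check: yes, from the white bishop on d6.
King squares — a7: available; b7: attacked by Bc6; c7: attacked by Bd6; a8: attacked by Bc6; c8: available.
Legal moves for Black: Kc8, Ka7.
Black is in check but has 2 legal moves → neither.

neither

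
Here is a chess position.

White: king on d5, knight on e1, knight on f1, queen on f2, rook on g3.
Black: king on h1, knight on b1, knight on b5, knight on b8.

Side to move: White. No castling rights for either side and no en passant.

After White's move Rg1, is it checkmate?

yes

After Rg1: black king on h1; in check: yes, from the white rook on g1.
King squares — g1: attacked by Qf2; g2: attacked by Ne1; h2: attacked by Nf1.
Black has no legal moves → checkmate.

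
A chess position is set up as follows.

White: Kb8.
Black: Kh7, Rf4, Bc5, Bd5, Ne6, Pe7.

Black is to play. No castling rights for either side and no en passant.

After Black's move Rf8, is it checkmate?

After Rf8: white king on b8; in check: yes, from the black rook on f8.
King squares — a7: attacked by Bc5; b7: attacked by Bd5; c7: attacked by Ne6; a8: attacked by Bd5; c8: attacked by Rf8.
White has no legal moves → checkmate.

yes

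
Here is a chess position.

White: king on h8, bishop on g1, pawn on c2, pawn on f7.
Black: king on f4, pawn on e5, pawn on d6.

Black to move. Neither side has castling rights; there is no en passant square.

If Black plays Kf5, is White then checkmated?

After Kf5: white king on h8; in check: no.
White is not in check, so this cannot be checkmate.

no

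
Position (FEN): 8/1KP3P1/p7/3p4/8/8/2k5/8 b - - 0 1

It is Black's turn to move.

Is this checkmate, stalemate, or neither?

neither

Black to move; black king on c2.
In check: no.
Legal moves for Black: Kd3, Kc3, Kb3, Kd2, Kb2, Kd1, Kc1, Kb1, a5, d4.
Black has 10 legal moves and is not in check → neither.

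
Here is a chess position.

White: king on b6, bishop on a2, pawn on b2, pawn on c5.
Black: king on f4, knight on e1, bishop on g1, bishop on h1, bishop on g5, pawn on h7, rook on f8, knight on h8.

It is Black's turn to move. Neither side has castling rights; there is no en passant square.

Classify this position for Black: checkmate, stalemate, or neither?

neither

Black to move; black king on f4.
In check: no.
Legal moves for Black include: Nf7, Ng6, Rg8, Re8, Rd8, Rc8, Rb8+, Ra8, Rf7, Rf6+, Rf5, Bd8+, Be7, Bh6, Bf6, Bh4, Kf5, Ke5, ... (list truncated; more exist).
Black has legal moves and is not in check → neither.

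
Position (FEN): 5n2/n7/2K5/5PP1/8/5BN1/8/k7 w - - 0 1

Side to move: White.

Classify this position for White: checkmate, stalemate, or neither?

White to move; white king on c6.
In check: yes, from the black knight on a7.
King squares — b5: attacked by Na7; c5: available; d5: available; b6: available; d6: available; b7: available; c7: available; d7: attacked by Nf8.
Legal moves for White: Kc7, Kb7, Kd6, Kb6, Kd5, Kc5.
White is in check but has 6 legal moves → neither.

neither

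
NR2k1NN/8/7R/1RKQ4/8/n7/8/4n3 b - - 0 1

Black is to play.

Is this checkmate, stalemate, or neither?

Black to move; black king on e8.
In check: yes, from the white rook on b8.
King squares — d7: attacked by Qd5; e7: attacked by Ng8; f7: attacked by Qd5; d8: attacked by Qd5; f8: attacked by Rb8.
Legal moves for Black: none.
In check with no legal moves → checkmate.

checkmate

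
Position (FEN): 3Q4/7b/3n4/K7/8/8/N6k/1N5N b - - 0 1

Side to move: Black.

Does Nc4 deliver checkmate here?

no

After Nc4: white king on a5; in check: yes, from the black knight on c4.
White has 4 legal replies: Ka6, Kb5, Kb4, Ka4.
In check but a legal move exists → not checkmate.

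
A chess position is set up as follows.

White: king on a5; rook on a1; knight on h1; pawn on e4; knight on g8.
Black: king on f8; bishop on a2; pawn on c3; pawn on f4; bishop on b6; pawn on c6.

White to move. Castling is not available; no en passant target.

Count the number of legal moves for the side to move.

White to move; king on a5.
In check: yes, from the black bishop on b6.
Legal moves: Kxb6, Ka6, Kb4, Ka4.
Count: 4.

4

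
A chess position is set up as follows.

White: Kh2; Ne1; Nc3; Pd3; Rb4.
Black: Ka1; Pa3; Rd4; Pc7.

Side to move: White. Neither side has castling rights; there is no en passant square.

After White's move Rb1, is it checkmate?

After Rb1: black king on a1; in check: yes, from the white rook on b1.
King squares — b1: attacked by Nc3; a2: attacked by Nc3; b2: attacked by Rb1.
Black has no legal moves → checkmate.

yes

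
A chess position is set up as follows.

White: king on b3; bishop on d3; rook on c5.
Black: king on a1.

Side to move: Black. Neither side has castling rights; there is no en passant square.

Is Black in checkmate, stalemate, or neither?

stalemate

Black to move; black king on a1.
In check: no.
King squares — b1: attacked by Bd3; a2: attacked by Kb3; b2: attacked by Kb3.
Legal moves for Black: none.
Not in check and no legal moves → stalemate.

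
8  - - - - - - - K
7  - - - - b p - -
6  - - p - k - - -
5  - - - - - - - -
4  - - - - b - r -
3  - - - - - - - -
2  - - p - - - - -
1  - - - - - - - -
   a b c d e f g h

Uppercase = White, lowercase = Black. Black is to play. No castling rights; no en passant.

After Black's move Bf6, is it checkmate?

After Bf6: white king on h8; in check: yes, from the black bishop on f6.
King squares — g7: attacked by Rg4; h7: attacked by Be4; g8: attacked by Rg4.
White has no legal moves → checkmate.

yes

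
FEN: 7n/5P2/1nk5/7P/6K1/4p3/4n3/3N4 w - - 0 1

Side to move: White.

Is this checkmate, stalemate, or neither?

White to move; white king on g4.
In check: no.
Legal moves for White: Kg5, Kf5, Kh4, Kh3, Kf3, Nxe3, Nc3, Nf2, Nb2, f8=Q, f8=R, f8=B, f8=N, h6.
White has 14 legal moves and is not in check → neither.

neither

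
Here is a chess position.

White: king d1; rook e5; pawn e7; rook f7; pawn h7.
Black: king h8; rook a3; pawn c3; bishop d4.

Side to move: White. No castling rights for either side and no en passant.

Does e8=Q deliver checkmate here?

After e8=Q: black king on h8; in check: yes, from the white queen on e8.
King squares — g7: attacked by Rf7; h7: attacked by Rf7; g8: attacked by Ph7.
Black has no legal moves → checkmate.

yes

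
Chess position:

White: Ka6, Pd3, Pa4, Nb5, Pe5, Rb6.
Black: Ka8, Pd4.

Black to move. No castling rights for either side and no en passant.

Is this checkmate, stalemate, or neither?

stalemate

Black to move; black king on a8.
In check: no.
King squares — a7: attacked by Nb5; b7: attacked by Ka6; b8: attacked by Rb6.
Legal moves for Black: none.
Not in check and no legal moves → stalemate.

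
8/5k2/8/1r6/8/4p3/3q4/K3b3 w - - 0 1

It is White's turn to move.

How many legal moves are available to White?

0

White to move; king on a1.
In check: no.
Legal moves: none.
Count: 0.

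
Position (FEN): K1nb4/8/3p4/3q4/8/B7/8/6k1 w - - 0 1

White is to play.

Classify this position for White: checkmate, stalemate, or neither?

White to move; white king on a8.
In check: yes, from the black queen on d5.
King squares — a7: attacked by Nc8; b7: attacked by Qd5; b8: available.
Legal moves for White: Kb8.
White is in check but has 1 legal move → neither.

neither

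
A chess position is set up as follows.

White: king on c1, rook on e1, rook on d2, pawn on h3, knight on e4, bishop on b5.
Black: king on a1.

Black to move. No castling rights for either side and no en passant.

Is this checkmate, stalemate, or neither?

stalemate

Black to move; black king on a1.
In check: no.
King squares — b1: attacked by Kc1; a2: attacked by Rd2; b2: attacked by Kc1.
Legal moves for Black: none.
Not in check and no legal moves → stalemate.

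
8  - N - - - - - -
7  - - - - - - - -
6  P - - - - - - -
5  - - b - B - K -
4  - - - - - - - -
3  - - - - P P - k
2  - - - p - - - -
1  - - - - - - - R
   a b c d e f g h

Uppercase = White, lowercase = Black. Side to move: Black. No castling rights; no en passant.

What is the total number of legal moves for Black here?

1

Black to move; king on h3.
In check: yes, from the white rook on h1.
Legal moves: Kg2.
Count: 1.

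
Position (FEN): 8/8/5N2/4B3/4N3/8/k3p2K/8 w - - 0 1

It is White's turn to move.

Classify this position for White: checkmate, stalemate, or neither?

White to move; white king on h2.
In check: no.
Legal moves for White include: Ng8, Ne8, Nh7, Nd7, Nh5, Nd5, Ng4, Bb8, Bc7, Bd6, Bf4, Bd4, Bg3, Bc3, Bb2, Ba1, Nd6, Ng5, ... (list truncated; more exist).
White has legal moves and is not in check → neither.

neither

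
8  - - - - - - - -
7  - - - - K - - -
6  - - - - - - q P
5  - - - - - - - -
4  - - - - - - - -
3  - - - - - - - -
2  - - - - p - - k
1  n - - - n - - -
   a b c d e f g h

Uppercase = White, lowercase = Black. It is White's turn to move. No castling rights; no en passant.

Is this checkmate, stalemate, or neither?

neither

White to move; white king on e7.
In check: no.
Legal moves for White: Kf8, Kd8, Kd7, h7.
White has 4 legal moves and is not in check → neither.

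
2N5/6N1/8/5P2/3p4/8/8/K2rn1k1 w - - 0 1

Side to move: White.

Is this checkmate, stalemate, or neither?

White to move; white king on a1.
In check: yes, from the black rook on d1.
Legal moves for White: Kb2, Ka2.
White is in check but has 2 legal moves → neither.

neither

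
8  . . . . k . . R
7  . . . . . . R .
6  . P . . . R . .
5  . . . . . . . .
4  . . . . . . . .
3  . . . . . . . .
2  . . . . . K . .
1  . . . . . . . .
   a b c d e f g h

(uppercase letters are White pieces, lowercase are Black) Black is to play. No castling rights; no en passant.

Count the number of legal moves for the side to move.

Black to move; king on e8.
In check: yes, from the white rook on h8.
Legal moves: none.
Count: 0.

0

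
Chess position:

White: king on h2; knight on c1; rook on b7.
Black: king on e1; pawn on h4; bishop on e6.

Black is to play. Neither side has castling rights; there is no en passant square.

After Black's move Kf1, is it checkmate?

no

After Kf1: white king on h2; in check: no.
White is not in check, so this cannot be checkmate.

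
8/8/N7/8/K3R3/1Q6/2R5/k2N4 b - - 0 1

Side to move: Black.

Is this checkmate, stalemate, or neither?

stalemate

Black to move; black king on a1.
In check: no.
King squares — b1: attacked by Qb3; a2: attacked by Rc2; b2: attacked by Nd1.
Legal moves for Black: none.
Not in check and no legal moves → stalemate.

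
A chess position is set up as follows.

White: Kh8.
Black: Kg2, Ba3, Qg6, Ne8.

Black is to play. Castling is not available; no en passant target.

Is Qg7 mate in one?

yes

After Qg7: white king on h8; in check: yes, from the black queen on g7.
King squares — g7: attacked by Ne8; h7: attacked by Qg7; g8: attacked by Qg7.
White has no legal moves → checkmate.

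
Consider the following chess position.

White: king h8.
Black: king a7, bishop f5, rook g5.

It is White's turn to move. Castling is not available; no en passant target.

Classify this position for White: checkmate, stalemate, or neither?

stalemate

White to move; white king on h8.
In check: no.
King squares — g7: attacked by Rg5; h7: attacked by Bf5; g8: attacked by Rg5.
Legal moves for White: none.
Not in check and no legal moves → stalemate.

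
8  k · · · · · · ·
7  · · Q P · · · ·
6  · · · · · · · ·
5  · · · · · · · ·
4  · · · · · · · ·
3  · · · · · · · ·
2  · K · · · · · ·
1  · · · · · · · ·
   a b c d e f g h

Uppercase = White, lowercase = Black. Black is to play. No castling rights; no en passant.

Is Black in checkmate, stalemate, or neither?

Black to move; black king on a8.
In check: no.
King squares — a7: attacked by Qc7; b7: attacked by Qc7; b8: attacked by Qc7.
Legal moves for Black: none.
Not in check and no legal moves → stalemate.

stalemate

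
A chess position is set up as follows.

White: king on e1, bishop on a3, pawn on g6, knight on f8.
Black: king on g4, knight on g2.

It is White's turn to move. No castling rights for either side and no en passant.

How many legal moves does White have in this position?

White to move; king on e1.
In check: yes, from the black knight on g2.
Legal moves: Kf2, Ke2, Kd2, Kf1, Kd1.
Count: 5.

5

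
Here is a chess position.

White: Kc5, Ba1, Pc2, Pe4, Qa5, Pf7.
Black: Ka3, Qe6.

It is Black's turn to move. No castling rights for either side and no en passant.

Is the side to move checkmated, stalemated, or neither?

Black to move; black king on a3.
In check: yes, from the white queen on a5.
King squares — a2: attacked by Qa5; b2: attacked by Ba1; b3: attacked by Pc2; a4: attacked by Qa5; b4: attacked by Qa5.
Legal moves for Black: none.
In check with no legal moves → checkmate.

checkmate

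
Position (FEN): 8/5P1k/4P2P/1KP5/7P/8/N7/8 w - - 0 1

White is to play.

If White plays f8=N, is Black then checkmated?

After f8=N: black king on h7; in check: yes, from the white knight on f8.
Black has 3 legal replies: Kh8, Kg8, Kxh6.
In check but a legal move exists → not checkmate.

no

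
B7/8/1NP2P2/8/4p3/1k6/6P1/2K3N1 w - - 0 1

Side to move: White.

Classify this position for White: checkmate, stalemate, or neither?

White to move; white king on c1.
In check: no.
Legal moves for White: Bb7, Nc8, Nd7, Nd5, Nc4, Na4, Nh3, Nf3, Ne2, Kd2, Kd1, Kb1, f7, c7, g3, g4.
White has 16 legal moves and is not in check → neither.

neither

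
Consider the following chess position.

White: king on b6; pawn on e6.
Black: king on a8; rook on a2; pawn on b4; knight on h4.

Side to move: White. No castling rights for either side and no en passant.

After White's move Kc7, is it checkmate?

After Kc7: black king on a8; in check: no.
Black is not in check, so this cannot be checkmate.

no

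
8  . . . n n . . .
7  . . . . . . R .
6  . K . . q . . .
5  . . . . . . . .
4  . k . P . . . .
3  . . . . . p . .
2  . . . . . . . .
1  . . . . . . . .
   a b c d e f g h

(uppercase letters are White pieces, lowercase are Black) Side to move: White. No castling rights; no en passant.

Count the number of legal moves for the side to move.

White to move; king on b6.
In check: yes, from the black queen on e6.
Legal moves: Ka7.
Count: 1.

1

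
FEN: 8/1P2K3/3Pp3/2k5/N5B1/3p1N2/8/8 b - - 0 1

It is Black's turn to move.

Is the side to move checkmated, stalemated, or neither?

Black to move; black king on c5.
In check: yes, from the white knight on a4.
King squares — b4: available; c4: available; d4: attacked by Nf3; b5: available; d5: available; b6: attacked by Na4; c6: available; d6: attacked by Ke7.
Legal moves for Black: Kc6, Kd5, Kb5, Kc4, Kb4.
Black is in check but has 5 legal moves → neither.

neither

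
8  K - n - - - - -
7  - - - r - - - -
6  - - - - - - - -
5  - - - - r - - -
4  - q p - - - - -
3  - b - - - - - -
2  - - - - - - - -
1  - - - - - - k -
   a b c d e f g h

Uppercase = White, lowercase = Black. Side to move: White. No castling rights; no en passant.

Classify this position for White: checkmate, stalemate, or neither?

White to move; white king on a8.
In check: no.
King squares — a7: attacked by Rd7; b7: attacked by Qb4; b8: attacked by Qb4.
Legal moves for White: none.
Not in check and no legal moves → stalemate.

stalemate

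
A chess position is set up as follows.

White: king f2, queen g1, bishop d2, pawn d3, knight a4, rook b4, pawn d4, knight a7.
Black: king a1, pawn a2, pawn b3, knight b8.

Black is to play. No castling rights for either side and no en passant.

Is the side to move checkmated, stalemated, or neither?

Black to move; black king on a1.
In check: yes, from the white queen on g1.
King squares — b1: attacked by Qg1; a2: own pawn; b2: attacked by Na4.
Legal moves for Black: none.
In check with no legal moves → checkmate.

checkmate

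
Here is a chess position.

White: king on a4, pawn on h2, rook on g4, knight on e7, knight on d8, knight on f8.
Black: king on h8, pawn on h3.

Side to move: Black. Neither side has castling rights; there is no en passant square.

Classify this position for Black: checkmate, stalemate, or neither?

Black to move; black king on h8.
In check: no.
King squares — g7: attacked by Rg4; h7: attacked by Nf8; g8: attacked by Rg4.
Legal moves for Black: none.
Not in check and no legal moves → stalemate.

stalemate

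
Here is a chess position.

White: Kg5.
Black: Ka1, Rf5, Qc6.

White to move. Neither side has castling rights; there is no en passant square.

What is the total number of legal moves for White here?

3

White to move; king on g5.
In check: yes, from the black rook on f5.
Legal moves: Kxf5, Kh4, Kg4.
Count: 3.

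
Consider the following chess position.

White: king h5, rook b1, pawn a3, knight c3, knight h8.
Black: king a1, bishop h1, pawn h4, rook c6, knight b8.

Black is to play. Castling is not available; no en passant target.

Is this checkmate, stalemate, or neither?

Black to move; black king on a1.
In check: yes, from the white rook on b1.
King squares — b1: attacked by Nc3; a2: attacked by Nc3; b2: attacked by Rb1.
Legal moves for Black: none.
In check with no legal moves → checkmate.

checkmate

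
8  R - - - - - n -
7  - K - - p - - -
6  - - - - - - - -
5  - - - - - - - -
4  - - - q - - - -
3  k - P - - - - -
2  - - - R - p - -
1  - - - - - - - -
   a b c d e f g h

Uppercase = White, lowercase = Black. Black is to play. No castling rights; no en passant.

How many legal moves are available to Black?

Black to move; king on a3.
In check: yes, from the white rook on a8.
Legal moves: Kb3, Qa7+, Qa4.
Count: 3.

3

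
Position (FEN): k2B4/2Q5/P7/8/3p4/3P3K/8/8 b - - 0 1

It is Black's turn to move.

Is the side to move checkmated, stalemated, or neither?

Black to move; black king on a8.
In check: no.
King squares — a7: attacked by Qc7; b7: attacked by Pa6; b8: attacked by Qc7.
Legal moves for Black: none.
Not in check and no legal moves → stalemate.

stalemate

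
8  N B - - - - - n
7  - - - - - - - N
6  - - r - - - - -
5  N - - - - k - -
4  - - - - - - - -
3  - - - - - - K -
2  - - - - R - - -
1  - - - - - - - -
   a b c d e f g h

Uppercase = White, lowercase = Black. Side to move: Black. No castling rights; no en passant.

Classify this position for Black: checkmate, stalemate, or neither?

neither

Black to move; black king on f5.
In check: no.
Legal moves for Black: Nf7, Ng6, Rc8, Rc7, Rh6, Rg6+, Rf6, Re6, Rd6, Rb6, Ra6, Rc5, Rc4, Rc3+, Rc2, Rc1, Kg6.
Black has 17 legal moves and is not in check → neither.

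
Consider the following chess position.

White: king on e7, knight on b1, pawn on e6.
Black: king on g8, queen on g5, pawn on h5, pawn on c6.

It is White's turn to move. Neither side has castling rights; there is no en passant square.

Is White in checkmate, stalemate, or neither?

neither

White to move; white king on e7.
In check: yes, from the black queen on g5.
Legal moves for White: Ke8, Kd7, Kd6.
White is in check but has 3 legal moves → neither.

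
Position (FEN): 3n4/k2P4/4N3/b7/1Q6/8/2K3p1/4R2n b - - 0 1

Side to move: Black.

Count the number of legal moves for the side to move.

Black to move; king on a7.
In check: no.
Legal moves: Nf7, Nb7, Nxe6, Nc6, Ka8, Ka6, Bc7, Bb6, Bxb4, Ng3, Nf2, g1=Q, g1=R, g1=B, g1=N.
Count: 15.

15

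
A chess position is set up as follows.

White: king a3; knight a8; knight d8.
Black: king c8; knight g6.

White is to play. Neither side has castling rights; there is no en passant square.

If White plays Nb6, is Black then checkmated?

After Nb6: black king on c8; in check: yes, from the white knight on b6.
Black has 3 legal replies: Kxd8, Kb8, Kc7.
In check but a legal move exists → not checkmate.

no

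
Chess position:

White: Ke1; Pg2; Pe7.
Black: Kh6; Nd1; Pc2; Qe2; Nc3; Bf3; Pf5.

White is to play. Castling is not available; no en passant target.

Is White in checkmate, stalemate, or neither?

White to move; white king on e1.
In check: yes, from the black queen on e2.
King squares — d1: attacked by Pc2; f1: attacked by Qe2; d2: attacked by Qe2; e2: attacked by Nc3; f2: attacked by Nd1.
Legal moves for White: none.
In check with no legal moves → checkmate.

checkmate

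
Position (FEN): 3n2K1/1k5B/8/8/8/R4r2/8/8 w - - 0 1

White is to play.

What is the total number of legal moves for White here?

20

White to move; king on g8.
In check: no.
Legal moves: Kh8, Kg7, Bg6, Bf5, Be4+, Bd3, Bc2, Bb1, Ra8, Ra7+, Ra6, Ra5, Ra4, Rxf3, Re3, Rd3, Rc3, Rb3+, Ra2, Ra1.
Count: 20.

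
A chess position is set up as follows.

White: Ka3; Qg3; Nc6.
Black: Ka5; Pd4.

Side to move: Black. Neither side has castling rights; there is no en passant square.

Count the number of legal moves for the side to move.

Black to move; king on a5.
In check: yes, from the white knight on c6.
Legal moves: Kb6, Ka6, Kb5.
Count: 3.

3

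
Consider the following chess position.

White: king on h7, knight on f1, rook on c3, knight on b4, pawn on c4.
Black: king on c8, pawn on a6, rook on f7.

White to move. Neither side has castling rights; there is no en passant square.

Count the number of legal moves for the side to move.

White to move; king on h7.
In check: yes, from the black rook on f7.
Legal moves: Kh8, Kg8, Kh6, Kg6.
Count: 4.

4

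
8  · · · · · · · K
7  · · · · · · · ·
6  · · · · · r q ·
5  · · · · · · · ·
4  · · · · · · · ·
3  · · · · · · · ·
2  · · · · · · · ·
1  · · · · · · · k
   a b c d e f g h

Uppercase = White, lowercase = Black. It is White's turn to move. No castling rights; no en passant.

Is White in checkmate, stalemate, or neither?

White to move; white king on h8.
In check: no.
King squares — g7: attacked by Qg6; h7: attacked by Qg6; g8: attacked by Qg6.
Legal moves for White: none.
Not in check and no legal moves → stalemate.

stalemate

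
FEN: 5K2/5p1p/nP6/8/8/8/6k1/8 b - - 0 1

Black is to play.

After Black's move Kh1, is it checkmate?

After Kh1: white king on f8; in check: no.
White is not in check, so this cannot be checkmate.

no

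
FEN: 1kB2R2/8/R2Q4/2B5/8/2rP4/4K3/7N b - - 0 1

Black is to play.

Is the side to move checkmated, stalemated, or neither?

checkmate

Black to move; black king on b8.
In check: yes, from the white queen on d6.
King squares — a7: attacked by Bc5; b7: attacked by Bc8; c7: attacked by Qd6; a8: attacked by Ra6; c8: attacked by Rf8.
Legal moves for Black: none.
In check with no legal moves → checkmate.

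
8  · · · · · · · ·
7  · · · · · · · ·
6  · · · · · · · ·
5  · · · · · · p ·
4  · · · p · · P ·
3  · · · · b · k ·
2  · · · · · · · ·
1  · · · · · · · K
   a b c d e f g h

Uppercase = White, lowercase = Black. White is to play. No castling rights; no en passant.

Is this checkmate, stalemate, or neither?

stalemate

White to move; white king on h1.
In check: no.
King squares — g1: attacked by Be3; g2: attacked by Kg3; h2: attacked by Kg3.
Legal moves for White: none.
Not in check and no legal moves → stalemate.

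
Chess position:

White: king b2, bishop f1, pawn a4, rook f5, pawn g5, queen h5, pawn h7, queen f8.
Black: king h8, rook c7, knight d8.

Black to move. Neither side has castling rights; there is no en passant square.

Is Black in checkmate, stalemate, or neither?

Black to move; black king on h8.
In check: yes, from the white queen on f8.
King squares — g7: attacked by Qf8; h7: attacked by Qh5; g8: attacked by Ph7.
Legal moves for Black: none.
In check with no legal moves → checkmate.

checkmate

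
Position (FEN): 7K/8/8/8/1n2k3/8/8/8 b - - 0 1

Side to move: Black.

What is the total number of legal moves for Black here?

14

Black to move; king on e4.
In check: no.
Legal moves: Kf5, Ke5, Kd5, Kf4, Kd4, Kf3, Ke3, Kd3, Nc6, Na6, Nd5, Nd3, Nc2, Na2.
Count: 14.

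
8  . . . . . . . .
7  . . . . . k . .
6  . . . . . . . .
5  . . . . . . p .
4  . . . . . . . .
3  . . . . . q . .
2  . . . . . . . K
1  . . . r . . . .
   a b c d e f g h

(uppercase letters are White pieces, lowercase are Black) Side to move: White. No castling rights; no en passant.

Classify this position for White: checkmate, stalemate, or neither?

White to move; white king on h2.
In check: no.
King squares — g1: attacked by Rd1; h1: attacked by Rd1; g2: attacked by Qf3; g3: attacked by Qf3; h3: attacked by Qf3.
Legal moves for White: none.
Not in check and no legal moves → stalemate.

stalemate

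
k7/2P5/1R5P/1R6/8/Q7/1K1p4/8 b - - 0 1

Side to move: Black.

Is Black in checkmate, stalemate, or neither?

checkmate

Black to move; black king on a8.
In check: yes, from the white queen on a3.
King squares — a7: attacked by Qa3; b7: attacked by Rb6; b8: attacked by Rb6.
Legal moves for Black: none.
In check with no legal moves → checkmate.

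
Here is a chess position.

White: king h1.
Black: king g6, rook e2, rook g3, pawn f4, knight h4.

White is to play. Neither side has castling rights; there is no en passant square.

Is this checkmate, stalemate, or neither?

stalemate

White to move; white king on h1.
In check: no.
King squares — g1: attacked by Rg3; g2: attacked by Re2; h2: attacked by Re2.
Legal moves for White: none.
Not in check and no legal moves → stalemate.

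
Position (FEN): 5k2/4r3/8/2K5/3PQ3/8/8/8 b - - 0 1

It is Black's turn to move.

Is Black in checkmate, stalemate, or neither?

Black to move; black king on f8.
In check: no.
Legal moves for Black: Kg8, Ke8, Kg7, Kf7, Re8, Rh7, Rg7, Rf7, Rd7, Rc7+, Rb7, Ra7, Re6, Re5+, Rxe4.
Black has 15 legal moves and is not in check → neither.

neither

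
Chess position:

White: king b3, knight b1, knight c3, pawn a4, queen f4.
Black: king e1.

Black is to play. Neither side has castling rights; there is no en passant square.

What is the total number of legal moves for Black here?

Black to move; king on e1.
In check: no.
Legal moves: none.
Count: 0.

0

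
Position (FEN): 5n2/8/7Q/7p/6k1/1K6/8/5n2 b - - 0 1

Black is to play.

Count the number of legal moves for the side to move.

Black to move; king on g4.
In check: no.
Legal moves: Nh7, Nd7, Ng6, Ne6, Kf5, Kh4, Kh3, Kg3, Kf3, Ng3, Ne3, Nh2, Nd2+, h4.
Count: 14.

14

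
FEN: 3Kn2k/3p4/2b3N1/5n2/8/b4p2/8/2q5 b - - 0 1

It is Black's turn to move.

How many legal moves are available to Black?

Black to move; king on h8.
In check: yes, from the white knight on g6.
Legal moves: Kg8, Kh7, Kg7.
Count: 3.

3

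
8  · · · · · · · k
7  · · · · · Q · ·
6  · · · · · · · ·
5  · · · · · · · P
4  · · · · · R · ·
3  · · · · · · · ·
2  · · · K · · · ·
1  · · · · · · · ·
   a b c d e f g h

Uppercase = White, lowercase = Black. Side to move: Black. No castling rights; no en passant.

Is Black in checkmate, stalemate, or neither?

Black to move; black king on h8.
In check: no.
King squares — g7: attacked by Qf7; h7: attacked by Qf7; g8: attacked by Qf7.
Legal moves for Black: none.
Not in check and no legal moves → stalemate.

stalemate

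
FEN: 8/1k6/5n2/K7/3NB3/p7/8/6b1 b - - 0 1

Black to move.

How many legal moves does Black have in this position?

6

Black to move; king on b7.
In check: yes, from the white bishop on e4.
Legal moves: Kc8, Kb8, Kc7, Ka7, Nd5, Nxe4.
Count: 6.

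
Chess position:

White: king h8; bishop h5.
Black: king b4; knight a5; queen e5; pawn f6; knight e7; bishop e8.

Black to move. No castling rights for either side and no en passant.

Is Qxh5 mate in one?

no

After Qxh5: white king on h8; in check: yes, from the black queen on h5.
White has 1 legal reply: Kg7.
In check but a legal move exists → not checkmate.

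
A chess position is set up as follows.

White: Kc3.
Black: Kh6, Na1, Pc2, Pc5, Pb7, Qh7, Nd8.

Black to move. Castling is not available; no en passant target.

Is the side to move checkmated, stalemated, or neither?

neither

Black to move; black king on h6.
In check: no.
Legal moves for Black include: Nf7, Ne6, Nc6, Qh8+, Qg8, Qg7+, Qf7, Qe7, Qd7, Qc7, Qg6, Qf5, Qe4, Qd3+, Kg7, Kg6, Kh5, Kg5, ... (list truncated; more exist).
Black has legal moves and is not in check → neither.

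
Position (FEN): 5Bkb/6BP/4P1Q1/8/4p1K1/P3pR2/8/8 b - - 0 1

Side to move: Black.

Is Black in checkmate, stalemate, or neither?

checkmate

Black to move; black king on g8.
In check: yes, from the white pawn on h7.
King squares — f7: attacked by Rf3; g7: attacked by Qg6; h7: attacked by Qg6; f8: attacked by Rf3; h8: own bishop.
Legal moves for Black: none.
In check with no legal moves → checkmate.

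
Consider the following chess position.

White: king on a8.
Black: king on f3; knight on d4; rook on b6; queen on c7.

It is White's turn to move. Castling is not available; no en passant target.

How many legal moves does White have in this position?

0

White to move; king on a8.
In check: no.
Legal moves: none.
Count: 0.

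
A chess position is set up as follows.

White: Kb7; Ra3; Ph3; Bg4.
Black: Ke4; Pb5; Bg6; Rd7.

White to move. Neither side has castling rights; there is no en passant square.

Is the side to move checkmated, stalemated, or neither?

neither

White to move; white king on b7.
In check: yes, from the black rook on d7.
King squares — a6: available; b6: available; c6: available; a7: attacked by Rd7; c7: attacked by Rd7; a8: available; b8: available; c8: available.
Legal moves for White: Kc8, Kb8, Ka8, Kc6, Kb6, Ka6, Bxd7.
White is in check but has 7 legal moves → neither.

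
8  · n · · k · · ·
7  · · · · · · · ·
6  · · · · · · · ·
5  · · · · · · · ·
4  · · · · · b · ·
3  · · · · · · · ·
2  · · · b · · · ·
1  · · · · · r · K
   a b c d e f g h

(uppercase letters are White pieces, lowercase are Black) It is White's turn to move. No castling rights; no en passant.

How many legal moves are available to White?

1

White to move; king on h1.
In check: yes, from the black rook on f1.
Legal moves: Kg2.
Count: 1.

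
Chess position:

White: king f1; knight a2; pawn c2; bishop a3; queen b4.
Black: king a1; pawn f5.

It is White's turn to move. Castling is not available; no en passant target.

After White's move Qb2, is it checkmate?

yes

After Qb2: black king on a1; in check: yes, from the white queen on b2.
King squares — b1: attacked by Qb2; a2: attacked by Qb2; b2: attacked by Ba3.
Black has no legal moves → checkmate.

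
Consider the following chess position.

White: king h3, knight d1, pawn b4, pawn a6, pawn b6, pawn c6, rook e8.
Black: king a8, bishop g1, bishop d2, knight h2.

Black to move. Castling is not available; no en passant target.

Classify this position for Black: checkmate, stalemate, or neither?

checkmate

Black to move; black king on a8.
In check: yes, from the white rook on e8.
King squares — a7: attacked by Pb6; b7: attacked by Pa6; b8: attacked by Re8.
Legal moves for Black: none.
In check with no legal moves → checkmate.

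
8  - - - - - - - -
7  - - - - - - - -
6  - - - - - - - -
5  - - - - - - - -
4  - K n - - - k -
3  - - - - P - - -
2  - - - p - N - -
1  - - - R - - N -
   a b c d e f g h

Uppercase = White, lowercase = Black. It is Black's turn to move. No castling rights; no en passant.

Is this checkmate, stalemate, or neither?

Black to move; black king on g4.
In check: yes, from the white knight on f2.
King squares — f3: attacked by Ng1; g3: available; h3: attacked by Ng1; f4: attacked by Pe3; h4: available; f5: available; g5: available; h5: available.
Legal moves for Black: Kh5, Kg5, Kf5, Kh4, Kg3.
Black is in check but has 5 legal moves → neither.

neither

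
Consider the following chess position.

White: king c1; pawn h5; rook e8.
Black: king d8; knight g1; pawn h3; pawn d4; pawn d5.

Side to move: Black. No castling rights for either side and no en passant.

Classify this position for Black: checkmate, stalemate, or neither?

neither

Black to move; black king on d8.
In check: yes, from the white rook on e8.
Legal moves for Black: Kxe8, Kd7, Kc7.
Black is in check but has 3 legal moves → neither.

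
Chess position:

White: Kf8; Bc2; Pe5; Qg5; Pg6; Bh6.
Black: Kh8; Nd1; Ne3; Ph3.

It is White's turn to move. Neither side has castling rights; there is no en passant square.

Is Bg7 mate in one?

yes

After Bg7: black king on h8; in check: yes, from the white bishop on g7.
King squares — g7: attacked by Kf8; h7: attacked by Pg6; g8: attacked by Kf8.
Black has no legal moves → checkmate.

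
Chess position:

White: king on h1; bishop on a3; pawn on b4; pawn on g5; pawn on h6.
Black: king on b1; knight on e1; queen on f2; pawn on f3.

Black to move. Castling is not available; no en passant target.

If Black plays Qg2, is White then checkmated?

yes

After Qg2: white king on h1; in check: yes, from the black queen on g2.
King squares — g1: attacked by Qg2; g2: attacked by Ne1; h2: attacked by Qg2.
White has no legal moves → checkmate.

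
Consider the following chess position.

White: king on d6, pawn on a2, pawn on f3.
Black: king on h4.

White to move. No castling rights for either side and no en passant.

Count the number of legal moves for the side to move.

White to move; king on d6.
In check: no.
Legal moves: Ke7, Kd7, Kc7, Ke6, Kc6, Ke5, Kd5, Kc5, f4, a3, a4.
Count: 11.

11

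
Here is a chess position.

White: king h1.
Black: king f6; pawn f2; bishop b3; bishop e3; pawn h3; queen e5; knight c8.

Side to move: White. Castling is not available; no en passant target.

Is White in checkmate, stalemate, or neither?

stalemate

White to move; white king on h1.
In check: no.
King squares — g1: attacked by Pf2; g2: attacked by Ph3; h2: attacked by Qe5.
Legal moves for White: none.
Not in check and no legal moves → stalemate.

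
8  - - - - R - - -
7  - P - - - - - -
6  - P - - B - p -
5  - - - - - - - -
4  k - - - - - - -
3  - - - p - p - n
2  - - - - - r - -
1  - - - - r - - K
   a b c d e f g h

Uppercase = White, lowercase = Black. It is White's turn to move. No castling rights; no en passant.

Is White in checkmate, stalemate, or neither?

White to move; white king on h1.
In check: yes, from the black rook on e1.
King squares — g1: attacked by Re1; g2: attacked by Rf2; h2: attacked by Rf2.
Legal moves for White: none.
In check with no legal moves → checkmate.

checkmate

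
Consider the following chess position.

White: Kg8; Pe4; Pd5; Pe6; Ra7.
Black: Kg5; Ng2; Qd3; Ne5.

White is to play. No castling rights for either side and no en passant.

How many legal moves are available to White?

20

White to move; king on g8.
In check: no.
Legal moves: Kh8, Kf8, Kh7, Kg7, Ra8, Rh7, Rg7+, Rf7, Re7, Rd7, Rc7, Rb7, Ra6, Ra5, Ra4, Ra3, Ra2, Ra1, e7, d6.
Count: 20.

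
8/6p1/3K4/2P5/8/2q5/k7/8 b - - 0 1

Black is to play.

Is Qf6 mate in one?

no

After Qf6: white king on d6; in check: yes, from the black queen on f6.
White has 3 legal replies: Kd7, Kc7, Kd5.
In check but a legal move exists → not checkmate.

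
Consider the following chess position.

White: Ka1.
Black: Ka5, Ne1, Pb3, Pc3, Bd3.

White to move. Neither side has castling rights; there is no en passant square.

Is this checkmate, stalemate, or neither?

White to move; white king on a1.
In check: no.
King squares — b1: attacked by Bd3; a2: attacked by Pb3; b2: attacked by Pc3.
Legal moves for White: none.
Not in check and no legal moves → stalemate.

stalemate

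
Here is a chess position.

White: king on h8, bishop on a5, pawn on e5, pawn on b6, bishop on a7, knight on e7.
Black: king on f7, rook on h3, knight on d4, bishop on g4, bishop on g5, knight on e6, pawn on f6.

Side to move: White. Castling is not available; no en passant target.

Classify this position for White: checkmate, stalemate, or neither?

checkmate

White to move; white king on h8.
In check: yes, from the black rook on h3.
King squares — g7: attacked by Ne6; h7: attacked by Rh3; g8: attacked by Kf7.
Legal moves for White: none.
In check with no legal moves → checkmate.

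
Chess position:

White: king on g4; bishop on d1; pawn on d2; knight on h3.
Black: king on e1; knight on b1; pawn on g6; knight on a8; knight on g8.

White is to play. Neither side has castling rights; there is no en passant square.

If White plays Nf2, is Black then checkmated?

After Nf2: black king on e1; in check: no.
Black is not in check, so this cannot be checkmate.

no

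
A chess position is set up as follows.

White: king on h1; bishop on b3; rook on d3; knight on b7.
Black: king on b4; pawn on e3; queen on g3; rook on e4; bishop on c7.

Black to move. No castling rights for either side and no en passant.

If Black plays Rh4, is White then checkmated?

After Rh4: white king on h1; in check: yes, from the black rook on h4.
King squares — g1: attacked by Qg3; g2: attacked by Qg3; h2: attacked by Qg3.
White has no legal moves → checkmate.

yes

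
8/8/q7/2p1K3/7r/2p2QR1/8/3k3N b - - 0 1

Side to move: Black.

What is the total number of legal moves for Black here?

5

Black to move; king on d1.
In check: yes, from the white queen on f3.
Legal moves: Kd2, Kc2, Ke1, Kc1, Qe2+.
Count: 5.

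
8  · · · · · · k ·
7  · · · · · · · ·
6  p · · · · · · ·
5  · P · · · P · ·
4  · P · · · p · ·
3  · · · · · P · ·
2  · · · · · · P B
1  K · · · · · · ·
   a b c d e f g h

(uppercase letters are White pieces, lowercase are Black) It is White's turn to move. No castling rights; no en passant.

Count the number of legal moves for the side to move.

White to move; king on a1.
In check: no.
Legal moves: Bxf4, Bg3, Bg1, Kb2, Ka2, Kb1, bxa6, f6, b6, g3, g4.
Count: 11.

11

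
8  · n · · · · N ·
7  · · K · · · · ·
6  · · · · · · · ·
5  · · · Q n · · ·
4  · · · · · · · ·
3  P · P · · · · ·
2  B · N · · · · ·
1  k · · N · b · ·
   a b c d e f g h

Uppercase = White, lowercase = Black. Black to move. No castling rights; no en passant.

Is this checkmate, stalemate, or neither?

Black to move; black king on a1.
In check: yes, from the white knight on c2.
King squares — b1: attacked by Ba2; a2: attacked by Qd5; b2: attacked by Nd1.
Legal moves for Black: none.
In check with no legal moves → checkmate.

checkmate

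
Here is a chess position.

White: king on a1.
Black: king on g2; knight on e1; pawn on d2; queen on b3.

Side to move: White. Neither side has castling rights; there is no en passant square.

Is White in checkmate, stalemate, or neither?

White to move; white king on a1.
In check: no.
King squares — b1: attacked by Qb3; a2: attacked by Qb3; b2: attacked by Qb3.
Legal moves for White: none.
Not in check and no legal moves → stalemate.

stalemate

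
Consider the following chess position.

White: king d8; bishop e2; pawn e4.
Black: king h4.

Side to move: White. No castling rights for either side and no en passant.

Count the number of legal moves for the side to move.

15

White to move; king on d8.
In check: no.
Legal moves: Ke8, Kc8, Ke7, Kd7, Kc7, Ba6, Bh5, Bb5, Bg4, Bc4, Bf3, Bd3, Bf1, Bd1, e5.
Count: 15.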